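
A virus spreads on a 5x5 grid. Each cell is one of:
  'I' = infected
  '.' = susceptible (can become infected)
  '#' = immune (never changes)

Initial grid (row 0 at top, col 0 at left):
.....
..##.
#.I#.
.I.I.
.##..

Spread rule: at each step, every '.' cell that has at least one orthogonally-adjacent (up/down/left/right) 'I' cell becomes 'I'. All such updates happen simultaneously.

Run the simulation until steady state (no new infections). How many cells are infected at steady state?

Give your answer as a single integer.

Answer: 19

Derivation:
Step 0 (initial): 3 infected
Step 1: +5 new -> 8 infected
Step 2: +4 new -> 12 infected
Step 3: +3 new -> 15 infected
Step 4: +3 new -> 18 infected
Step 5: +1 new -> 19 infected
Step 6: +0 new -> 19 infected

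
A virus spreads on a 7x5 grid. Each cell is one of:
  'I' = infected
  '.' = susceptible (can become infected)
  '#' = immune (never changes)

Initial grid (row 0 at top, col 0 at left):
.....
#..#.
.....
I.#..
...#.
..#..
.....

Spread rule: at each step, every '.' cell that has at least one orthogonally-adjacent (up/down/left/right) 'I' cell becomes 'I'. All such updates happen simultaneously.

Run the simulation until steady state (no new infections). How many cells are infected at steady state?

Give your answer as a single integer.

Answer: 30

Derivation:
Step 0 (initial): 1 infected
Step 1: +3 new -> 4 infected
Step 2: +3 new -> 7 infected
Step 3: +5 new -> 12 infected
Step 4: +4 new -> 16 infected
Step 5: +5 new -> 21 infected
Step 6: +4 new -> 25 infected
Step 7: +4 new -> 29 infected
Step 8: +1 new -> 30 infected
Step 9: +0 new -> 30 infected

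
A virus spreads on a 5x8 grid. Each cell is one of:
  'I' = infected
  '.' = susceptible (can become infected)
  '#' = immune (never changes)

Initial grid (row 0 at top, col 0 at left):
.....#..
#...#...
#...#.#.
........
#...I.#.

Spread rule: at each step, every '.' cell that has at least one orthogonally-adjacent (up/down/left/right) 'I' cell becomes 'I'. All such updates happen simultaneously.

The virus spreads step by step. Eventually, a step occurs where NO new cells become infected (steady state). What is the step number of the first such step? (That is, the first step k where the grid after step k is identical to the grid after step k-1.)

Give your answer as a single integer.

Step 0 (initial): 1 infected
Step 1: +3 new -> 4 infected
Step 2: +3 new -> 7 infected
Step 3: +5 new -> 12 infected
Step 4: +5 new -> 17 infected
Step 5: +7 new -> 24 infected
Step 6: +5 new -> 29 infected
Step 7: +2 new -> 31 infected
Step 8: +1 new -> 32 infected
Step 9: +0 new -> 32 infected

Answer: 9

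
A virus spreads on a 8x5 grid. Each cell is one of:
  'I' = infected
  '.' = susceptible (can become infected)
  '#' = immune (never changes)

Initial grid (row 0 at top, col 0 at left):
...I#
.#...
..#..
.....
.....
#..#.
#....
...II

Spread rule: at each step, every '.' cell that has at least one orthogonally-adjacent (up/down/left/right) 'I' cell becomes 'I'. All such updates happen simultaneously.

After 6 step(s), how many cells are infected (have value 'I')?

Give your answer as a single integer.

Answer: 34

Derivation:
Step 0 (initial): 3 infected
Step 1: +5 new -> 8 infected
Step 2: +7 new -> 15 infected
Step 3: +7 new -> 22 infected
Step 4: +6 new -> 28 infected
Step 5: +3 new -> 31 infected
Step 6: +3 new -> 34 infected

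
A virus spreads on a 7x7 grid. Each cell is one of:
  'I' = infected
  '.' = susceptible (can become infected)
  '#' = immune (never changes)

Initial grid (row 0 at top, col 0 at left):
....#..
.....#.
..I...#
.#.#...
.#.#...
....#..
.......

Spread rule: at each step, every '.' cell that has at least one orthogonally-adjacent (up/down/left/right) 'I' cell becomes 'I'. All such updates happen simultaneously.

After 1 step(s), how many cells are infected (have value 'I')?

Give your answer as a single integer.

Answer: 5

Derivation:
Step 0 (initial): 1 infected
Step 1: +4 new -> 5 infected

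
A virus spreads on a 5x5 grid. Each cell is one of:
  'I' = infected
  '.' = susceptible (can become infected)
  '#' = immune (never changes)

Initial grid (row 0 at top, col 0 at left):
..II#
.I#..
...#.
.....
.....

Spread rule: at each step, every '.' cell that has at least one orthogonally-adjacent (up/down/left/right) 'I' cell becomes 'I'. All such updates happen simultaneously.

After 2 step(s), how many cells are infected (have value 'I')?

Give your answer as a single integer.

Step 0 (initial): 3 infected
Step 1: +4 new -> 7 infected
Step 2: +5 new -> 12 infected

Answer: 12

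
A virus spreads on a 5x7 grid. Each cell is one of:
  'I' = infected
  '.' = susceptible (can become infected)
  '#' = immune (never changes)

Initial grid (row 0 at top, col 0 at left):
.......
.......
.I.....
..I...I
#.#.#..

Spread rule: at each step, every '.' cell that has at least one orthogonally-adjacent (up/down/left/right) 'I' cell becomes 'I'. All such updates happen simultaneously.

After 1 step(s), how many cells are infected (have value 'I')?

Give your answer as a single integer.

Step 0 (initial): 3 infected
Step 1: +8 new -> 11 infected

Answer: 11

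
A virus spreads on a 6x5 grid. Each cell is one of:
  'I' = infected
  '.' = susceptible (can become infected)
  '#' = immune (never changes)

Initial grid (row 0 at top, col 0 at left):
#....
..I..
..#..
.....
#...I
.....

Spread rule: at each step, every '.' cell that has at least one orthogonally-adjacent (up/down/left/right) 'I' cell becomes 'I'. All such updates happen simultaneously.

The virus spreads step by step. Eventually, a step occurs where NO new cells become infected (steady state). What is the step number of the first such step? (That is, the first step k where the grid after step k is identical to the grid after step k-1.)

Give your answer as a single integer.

Answer: 6

Derivation:
Step 0 (initial): 2 infected
Step 1: +6 new -> 8 infected
Step 2: +10 new -> 18 infected
Step 3: +6 new -> 24 infected
Step 4: +2 new -> 26 infected
Step 5: +1 new -> 27 infected
Step 6: +0 new -> 27 infected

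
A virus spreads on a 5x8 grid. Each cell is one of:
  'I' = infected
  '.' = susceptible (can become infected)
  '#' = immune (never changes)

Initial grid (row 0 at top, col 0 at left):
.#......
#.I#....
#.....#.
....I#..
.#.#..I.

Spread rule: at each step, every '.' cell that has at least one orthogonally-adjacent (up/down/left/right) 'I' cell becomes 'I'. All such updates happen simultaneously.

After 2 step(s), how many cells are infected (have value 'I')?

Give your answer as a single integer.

Step 0 (initial): 3 infected
Step 1: +9 new -> 12 infected
Step 2: +7 new -> 19 infected

Answer: 19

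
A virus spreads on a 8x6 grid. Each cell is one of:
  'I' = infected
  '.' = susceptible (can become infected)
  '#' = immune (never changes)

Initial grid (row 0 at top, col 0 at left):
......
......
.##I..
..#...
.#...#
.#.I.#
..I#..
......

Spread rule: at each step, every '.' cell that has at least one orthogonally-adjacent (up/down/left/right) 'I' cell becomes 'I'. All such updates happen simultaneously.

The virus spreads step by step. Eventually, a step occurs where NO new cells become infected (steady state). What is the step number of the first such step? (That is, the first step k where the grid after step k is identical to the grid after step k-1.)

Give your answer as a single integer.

Step 0 (initial): 3 infected
Step 1: +8 new -> 11 infected
Step 2: +11 new -> 22 infected
Step 3: +9 new -> 31 infected
Step 4: +5 new -> 36 infected
Step 5: +3 new -> 39 infected
Step 6: +1 new -> 40 infected
Step 7: +0 new -> 40 infected

Answer: 7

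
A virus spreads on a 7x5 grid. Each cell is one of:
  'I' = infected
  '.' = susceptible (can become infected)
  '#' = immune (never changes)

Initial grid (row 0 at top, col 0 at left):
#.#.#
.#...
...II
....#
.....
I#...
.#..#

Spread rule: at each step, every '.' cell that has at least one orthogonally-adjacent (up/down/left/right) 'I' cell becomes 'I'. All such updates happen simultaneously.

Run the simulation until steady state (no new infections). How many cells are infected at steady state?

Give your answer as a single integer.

Answer: 26

Derivation:
Step 0 (initial): 3 infected
Step 1: +6 new -> 9 infected
Step 2: +7 new -> 16 infected
Step 3: +5 new -> 21 infected
Step 4: +4 new -> 25 infected
Step 5: +1 new -> 26 infected
Step 6: +0 new -> 26 infected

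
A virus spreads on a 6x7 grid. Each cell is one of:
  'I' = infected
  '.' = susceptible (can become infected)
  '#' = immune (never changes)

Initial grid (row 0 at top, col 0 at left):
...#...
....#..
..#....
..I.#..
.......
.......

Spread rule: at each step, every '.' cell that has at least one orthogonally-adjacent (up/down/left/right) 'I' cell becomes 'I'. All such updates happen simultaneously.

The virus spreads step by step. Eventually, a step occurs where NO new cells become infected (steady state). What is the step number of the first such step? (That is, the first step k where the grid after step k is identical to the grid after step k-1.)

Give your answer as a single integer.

Step 0 (initial): 1 infected
Step 1: +3 new -> 4 infected
Step 2: +6 new -> 10 infected
Step 3: +8 new -> 18 infected
Step 4: +7 new -> 25 infected
Step 5: +7 new -> 32 infected
Step 6: +4 new -> 36 infected
Step 7: +2 new -> 38 infected
Step 8: +0 new -> 38 infected

Answer: 8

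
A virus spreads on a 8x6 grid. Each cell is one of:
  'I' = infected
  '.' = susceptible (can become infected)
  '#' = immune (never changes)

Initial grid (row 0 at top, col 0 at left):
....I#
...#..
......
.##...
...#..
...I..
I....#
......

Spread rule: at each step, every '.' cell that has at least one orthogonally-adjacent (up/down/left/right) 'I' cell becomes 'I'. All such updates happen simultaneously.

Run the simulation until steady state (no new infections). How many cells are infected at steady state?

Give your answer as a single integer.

Step 0 (initial): 3 infected
Step 1: +8 new -> 11 infected
Step 2: +12 new -> 23 infected
Step 3: +10 new -> 33 infected
Step 4: +7 new -> 40 infected
Step 5: +2 new -> 42 infected
Step 6: +0 new -> 42 infected

Answer: 42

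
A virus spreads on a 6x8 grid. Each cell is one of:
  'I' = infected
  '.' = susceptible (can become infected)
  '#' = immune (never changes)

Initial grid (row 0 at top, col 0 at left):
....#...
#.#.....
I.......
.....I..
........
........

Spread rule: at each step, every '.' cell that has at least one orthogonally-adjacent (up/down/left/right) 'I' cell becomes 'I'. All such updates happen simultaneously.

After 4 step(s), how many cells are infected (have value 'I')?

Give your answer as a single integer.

Step 0 (initial): 2 infected
Step 1: +6 new -> 8 infected
Step 2: +12 new -> 20 infected
Step 3: +13 new -> 33 infected
Step 4: +9 new -> 42 infected

Answer: 42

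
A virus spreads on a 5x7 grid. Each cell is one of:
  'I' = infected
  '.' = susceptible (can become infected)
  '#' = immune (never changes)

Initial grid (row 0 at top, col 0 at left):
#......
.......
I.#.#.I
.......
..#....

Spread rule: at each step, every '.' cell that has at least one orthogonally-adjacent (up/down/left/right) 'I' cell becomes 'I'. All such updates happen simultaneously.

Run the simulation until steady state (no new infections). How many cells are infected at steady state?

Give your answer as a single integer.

Step 0 (initial): 2 infected
Step 1: +6 new -> 8 infected
Step 2: +7 new -> 15 infected
Step 3: +8 new -> 23 infected
Step 4: +5 new -> 28 infected
Step 5: +3 new -> 31 infected
Step 6: +0 new -> 31 infected

Answer: 31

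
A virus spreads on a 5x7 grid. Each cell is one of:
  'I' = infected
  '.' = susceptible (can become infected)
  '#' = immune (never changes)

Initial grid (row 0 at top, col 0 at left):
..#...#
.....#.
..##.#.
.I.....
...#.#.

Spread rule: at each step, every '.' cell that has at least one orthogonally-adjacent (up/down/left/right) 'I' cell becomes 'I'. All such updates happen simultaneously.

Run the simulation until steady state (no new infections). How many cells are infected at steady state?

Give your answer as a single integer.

Answer: 27

Derivation:
Step 0 (initial): 1 infected
Step 1: +4 new -> 5 infected
Step 2: +5 new -> 10 infected
Step 3: +4 new -> 14 infected
Step 4: +5 new -> 19 infected
Step 5: +3 new -> 22 infected
Step 6: +3 new -> 25 infected
Step 7: +2 new -> 27 infected
Step 8: +0 new -> 27 infected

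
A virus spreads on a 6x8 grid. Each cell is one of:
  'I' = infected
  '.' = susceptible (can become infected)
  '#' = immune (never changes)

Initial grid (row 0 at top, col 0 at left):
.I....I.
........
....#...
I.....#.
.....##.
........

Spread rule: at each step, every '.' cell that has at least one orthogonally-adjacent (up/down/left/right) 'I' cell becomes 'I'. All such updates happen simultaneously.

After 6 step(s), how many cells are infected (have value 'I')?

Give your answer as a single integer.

Answer: 42

Derivation:
Step 0 (initial): 3 infected
Step 1: +9 new -> 12 infected
Step 2: +11 new -> 23 infected
Step 3: +8 new -> 31 infected
Step 4: +6 new -> 37 infected
Step 5: +3 new -> 40 infected
Step 6: +2 new -> 42 infected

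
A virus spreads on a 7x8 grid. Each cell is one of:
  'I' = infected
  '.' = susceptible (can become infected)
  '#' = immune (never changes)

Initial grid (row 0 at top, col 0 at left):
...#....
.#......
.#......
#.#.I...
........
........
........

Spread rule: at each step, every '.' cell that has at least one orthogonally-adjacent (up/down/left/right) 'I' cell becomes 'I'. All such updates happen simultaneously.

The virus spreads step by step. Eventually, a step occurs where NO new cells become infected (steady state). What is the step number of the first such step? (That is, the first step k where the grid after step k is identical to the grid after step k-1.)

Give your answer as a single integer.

Step 0 (initial): 1 infected
Step 1: +4 new -> 5 infected
Step 2: +7 new -> 12 infected
Step 3: +11 new -> 23 infected
Step 4: +10 new -> 33 infected
Step 5: +9 new -> 42 infected
Step 6: +5 new -> 47 infected
Step 7: +2 new -> 49 infected
Step 8: +1 new -> 50 infected
Step 9: +1 new -> 51 infected
Step 10: +0 new -> 51 infected

Answer: 10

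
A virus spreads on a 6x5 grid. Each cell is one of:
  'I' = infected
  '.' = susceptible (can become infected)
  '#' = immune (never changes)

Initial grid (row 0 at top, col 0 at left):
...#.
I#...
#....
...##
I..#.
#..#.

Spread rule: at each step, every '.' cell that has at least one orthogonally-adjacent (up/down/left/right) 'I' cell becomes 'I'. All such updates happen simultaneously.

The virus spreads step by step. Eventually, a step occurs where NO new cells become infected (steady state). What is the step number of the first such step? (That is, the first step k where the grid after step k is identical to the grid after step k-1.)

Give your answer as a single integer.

Answer: 8

Derivation:
Step 0 (initial): 2 infected
Step 1: +3 new -> 5 infected
Step 2: +4 new -> 9 infected
Step 3: +4 new -> 13 infected
Step 4: +2 new -> 15 infected
Step 5: +2 new -> 17 infected
Step 6: +2 new -> 19 infected
Step 7: +1 new -> 20 infected
Step 8: +0 new -> 20 infected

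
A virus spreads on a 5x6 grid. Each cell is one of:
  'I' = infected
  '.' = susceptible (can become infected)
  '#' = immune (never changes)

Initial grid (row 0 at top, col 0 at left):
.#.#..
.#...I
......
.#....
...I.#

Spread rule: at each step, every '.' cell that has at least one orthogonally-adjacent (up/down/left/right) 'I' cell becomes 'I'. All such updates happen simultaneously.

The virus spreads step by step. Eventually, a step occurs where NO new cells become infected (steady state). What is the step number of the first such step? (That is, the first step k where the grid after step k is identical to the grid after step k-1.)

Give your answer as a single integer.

Step 0 (initial): 2 infected
Step 1: +6 new -> 8 infected
Step 2: +8 new -> 16 infected
Step 3: +3 new -> 19 infected
Step 4: +3 new -> 22 infected
Step 5: +1 new -> 23 infected
Step 6: +1 new -> 24 infected
Step 7: +1 new -> 25 infected
Step 8: +0 new -> 25 infected

Answer: 8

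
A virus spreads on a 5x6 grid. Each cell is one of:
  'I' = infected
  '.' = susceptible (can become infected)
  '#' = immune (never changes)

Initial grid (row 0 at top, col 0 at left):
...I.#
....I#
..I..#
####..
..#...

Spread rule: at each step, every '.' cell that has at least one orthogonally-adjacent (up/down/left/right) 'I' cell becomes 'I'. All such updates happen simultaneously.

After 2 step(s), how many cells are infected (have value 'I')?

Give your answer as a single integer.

Step 0 (initial): 3 infected
Step 1: +7 new -> 10 infected
Step 2: +4 new -> 14 infected

Answer: 14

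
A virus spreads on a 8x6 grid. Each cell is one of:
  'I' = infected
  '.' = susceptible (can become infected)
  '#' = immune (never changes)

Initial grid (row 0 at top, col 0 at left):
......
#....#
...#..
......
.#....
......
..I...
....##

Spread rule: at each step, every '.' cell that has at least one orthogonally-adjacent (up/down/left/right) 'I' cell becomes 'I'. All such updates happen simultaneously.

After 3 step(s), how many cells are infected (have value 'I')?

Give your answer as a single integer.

Step 0 (initial): 1 infected
Step 1: +4 new -> 5 infected
Step 2: +7 new -> 12 infected
Step 3: +6 new -> 18 infected

Answer: 18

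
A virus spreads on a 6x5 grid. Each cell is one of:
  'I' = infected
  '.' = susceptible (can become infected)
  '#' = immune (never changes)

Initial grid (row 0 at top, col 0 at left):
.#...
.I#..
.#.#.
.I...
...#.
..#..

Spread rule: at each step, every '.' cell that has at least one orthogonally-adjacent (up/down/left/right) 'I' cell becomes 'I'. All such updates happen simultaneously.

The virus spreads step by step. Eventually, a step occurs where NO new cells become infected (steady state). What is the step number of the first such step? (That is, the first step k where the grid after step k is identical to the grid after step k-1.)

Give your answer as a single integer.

Step 0 (initial): 2 infected
Step 1: +4 new -> 6 infected
Step 2: +7 new -> 13 infected
Step 3: +2 new -> 15 infected
Step 4: +2 new -> 17 infected
Step 5: +2 new -> 19 infected
Step 6: +3 new -> 22 infected
Step 7: +1 new -> 23 infected
Step 8: +1 new -> 24 infected
Step 9: +0 new -> 24 infected

Answer: 9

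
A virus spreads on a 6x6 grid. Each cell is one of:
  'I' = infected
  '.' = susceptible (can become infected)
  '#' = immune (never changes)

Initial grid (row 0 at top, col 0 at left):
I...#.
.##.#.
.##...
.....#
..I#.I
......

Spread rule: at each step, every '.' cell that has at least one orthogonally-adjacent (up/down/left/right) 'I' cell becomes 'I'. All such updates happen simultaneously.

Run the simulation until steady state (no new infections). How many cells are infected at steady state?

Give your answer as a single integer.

Step 0 (initial): 3 infected
Step 1: +7 new -> 10 infected
Step 2: +9 new -> 19 infected
Step 3: +5 new -> 24 infected
Step 4: +2 new -> 26 infected
Step 5: +1 new -> 27 infected
Step 6: +1 new -> 28 infected
Step 7: +0 new -> 28 infected

Answer: 28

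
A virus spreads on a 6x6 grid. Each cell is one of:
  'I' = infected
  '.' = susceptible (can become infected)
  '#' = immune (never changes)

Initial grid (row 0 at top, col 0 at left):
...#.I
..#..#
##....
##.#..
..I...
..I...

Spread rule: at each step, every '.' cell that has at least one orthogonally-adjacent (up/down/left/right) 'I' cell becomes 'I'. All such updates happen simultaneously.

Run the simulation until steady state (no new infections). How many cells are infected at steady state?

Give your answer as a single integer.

Answer: 23

Derivation:
Step 0 (initial): 3 infected
Step 1: +6 new -> 9 infected
Step 2: +6 new -> 15 infected
Step 3: +6 new -> 21 infected
Step 4: +2 new -> 23 infected
Step 5: +0 new -> 23 infected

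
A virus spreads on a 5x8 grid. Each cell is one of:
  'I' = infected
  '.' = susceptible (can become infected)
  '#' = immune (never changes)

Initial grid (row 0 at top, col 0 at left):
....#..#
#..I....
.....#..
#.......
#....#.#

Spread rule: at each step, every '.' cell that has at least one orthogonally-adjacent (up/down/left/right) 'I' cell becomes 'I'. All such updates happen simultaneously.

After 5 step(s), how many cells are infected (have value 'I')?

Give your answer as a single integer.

Step 0 (initial): 1 infected
Step 1: +4 new -> 5 infected
Step 2: +6 new -> 11 infected
Step 3: +7 new -> 18 infected
Step 4: +9 new -> 27 infected
Step 5: +3 new -> 30 infected

Answer: 30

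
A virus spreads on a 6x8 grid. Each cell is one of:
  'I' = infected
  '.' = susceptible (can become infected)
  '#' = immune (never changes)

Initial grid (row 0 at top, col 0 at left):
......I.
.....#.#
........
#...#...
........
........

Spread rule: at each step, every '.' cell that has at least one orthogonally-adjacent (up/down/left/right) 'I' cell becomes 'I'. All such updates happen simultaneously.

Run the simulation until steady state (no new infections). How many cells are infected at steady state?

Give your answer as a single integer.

Step 0 (initial): 1 infected
Step 1: +3 new -> 4 infected
Step 2: +2 new -> 6 infected
Step 3: +5 new -> 11 infected
Step 4: +6 new -> 17 infected
Step 5: +6 new -> 23 infected
Step 6: +7 new -> 30 infected
Step 7: +5 new -> 35 infected
Step 8: +4 new -> 39 infected
Step 9: +2 new -> 41 infected
Step 10: +2 new -> 43 infected
Step 11: +1 new -> 44 infected
Step 12: +0 new -> 44 infected

Answer: 44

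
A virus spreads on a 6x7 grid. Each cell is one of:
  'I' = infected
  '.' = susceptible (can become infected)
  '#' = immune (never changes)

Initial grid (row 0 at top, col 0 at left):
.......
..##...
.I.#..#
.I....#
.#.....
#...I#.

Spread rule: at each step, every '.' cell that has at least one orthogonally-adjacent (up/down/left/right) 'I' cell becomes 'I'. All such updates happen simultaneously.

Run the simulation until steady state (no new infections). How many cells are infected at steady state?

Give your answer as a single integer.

Answer: 34

Derivation:
Step 0 (initial): 3 infected
Step 1: +7 new -> 10 infected
Step 2: +9 new -> 19 infected
Step 3: +6 new -> 25 infected
Step 4: +4 new -> 29 infected
Step 5: +2 new -> 31 infected
Step 6: +2 new -> 33 infected
Step 7: +1 new -> 34 infected
Step 8: +0 new -> 34 infected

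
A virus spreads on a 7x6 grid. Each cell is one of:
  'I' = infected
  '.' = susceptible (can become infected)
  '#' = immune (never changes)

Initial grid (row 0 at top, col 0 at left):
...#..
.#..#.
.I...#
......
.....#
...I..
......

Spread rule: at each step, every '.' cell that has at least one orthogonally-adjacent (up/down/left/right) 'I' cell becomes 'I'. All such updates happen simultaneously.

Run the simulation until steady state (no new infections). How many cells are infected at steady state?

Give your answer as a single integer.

Step 0 (initial): 2 infected
Step 1: +7 new -> 9 infected
Step 2: +13 new -> 22 infected
Step 3: +9 new -> 31 infected
Step 4: +3 new -> 34 infected
Step 5: +0 new -> 34 infected

Answer: 34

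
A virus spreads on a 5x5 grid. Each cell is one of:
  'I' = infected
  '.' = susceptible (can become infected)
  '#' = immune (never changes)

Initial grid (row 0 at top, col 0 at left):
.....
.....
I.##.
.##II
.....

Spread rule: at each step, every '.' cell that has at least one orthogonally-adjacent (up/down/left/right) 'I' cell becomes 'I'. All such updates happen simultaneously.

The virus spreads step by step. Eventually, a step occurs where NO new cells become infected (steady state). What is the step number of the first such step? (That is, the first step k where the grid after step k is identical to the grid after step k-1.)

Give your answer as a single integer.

Answer: 5

Derivation:
Step 0 (initial): 3 infected
Step 1: +6 new -> 9 infected
Step 2: +5 new -> 14 infected
Step 3: +5 new -> 19 infected
Step 4: +2 new -> 21 infected
Step 5: +0 new -> 21 infected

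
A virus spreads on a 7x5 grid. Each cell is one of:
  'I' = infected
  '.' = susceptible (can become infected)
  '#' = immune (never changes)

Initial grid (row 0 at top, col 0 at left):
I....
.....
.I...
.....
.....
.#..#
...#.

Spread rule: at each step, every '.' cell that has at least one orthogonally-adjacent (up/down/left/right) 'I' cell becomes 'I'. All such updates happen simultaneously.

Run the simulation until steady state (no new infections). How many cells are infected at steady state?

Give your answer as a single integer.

Step 0 (initial): 2 infected
Step 1: +6 new -> 8 infected
Step 2: +6 new -> 14 infected
Step 3: +6 new -> 20 infected
Step 4: +6 new -> 26 infected
Step 5: +4 new -> 30 infected
Step 6: +1 new -> 31 infected
Step 7: +0 new -> 31 infected

Answer: 31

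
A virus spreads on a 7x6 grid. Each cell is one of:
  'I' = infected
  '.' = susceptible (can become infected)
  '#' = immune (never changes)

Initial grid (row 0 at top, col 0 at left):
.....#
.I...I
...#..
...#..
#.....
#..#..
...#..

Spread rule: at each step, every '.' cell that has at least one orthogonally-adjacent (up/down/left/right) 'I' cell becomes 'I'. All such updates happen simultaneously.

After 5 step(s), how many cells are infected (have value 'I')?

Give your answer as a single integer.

Step 0 (initial): 2 infected
Step 1: +6 new -> 8 infected
Step 2: +9 new -> 17 infected
Step 3: +6 new -> 23 infected
Step 4: +4 new -> 27 infected
Step 5: +5 new -> 32 infected

Answer: 32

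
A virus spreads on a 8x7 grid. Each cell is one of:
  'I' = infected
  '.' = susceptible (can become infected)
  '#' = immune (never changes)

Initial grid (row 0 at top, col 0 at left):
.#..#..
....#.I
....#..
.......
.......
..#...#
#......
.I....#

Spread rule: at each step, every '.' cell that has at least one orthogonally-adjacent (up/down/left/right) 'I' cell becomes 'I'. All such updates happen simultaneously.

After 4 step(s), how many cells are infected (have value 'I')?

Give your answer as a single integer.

Answer: 28

Derivation:
Step 0 (initial): 2 infected
Step 1: +6 new -> 8 infected
Step 2: +6 new -> 14 infected
Step 3: +6 new -> 20 infected
Step 4: +8 new -> 28 infected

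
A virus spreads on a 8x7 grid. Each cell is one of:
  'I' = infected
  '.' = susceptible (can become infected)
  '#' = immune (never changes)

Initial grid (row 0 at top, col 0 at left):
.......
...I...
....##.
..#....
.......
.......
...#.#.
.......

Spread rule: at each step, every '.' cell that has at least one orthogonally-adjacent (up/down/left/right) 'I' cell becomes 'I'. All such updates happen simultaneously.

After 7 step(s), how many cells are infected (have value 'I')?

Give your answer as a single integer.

Answer: 44

Derivation:
Step 0 (initial): 1 infected
Step 1: +4 new -> 5 infected
Step 2: +6 new -> 11 infected
Step 3: +7 new -> 18 infected
Step 4: +9 new -> 27 infected
Step 5: +6 new -> 33 infected
Step 6: +6 new -> 39 infected
Step 7: +5 new -> 44 infected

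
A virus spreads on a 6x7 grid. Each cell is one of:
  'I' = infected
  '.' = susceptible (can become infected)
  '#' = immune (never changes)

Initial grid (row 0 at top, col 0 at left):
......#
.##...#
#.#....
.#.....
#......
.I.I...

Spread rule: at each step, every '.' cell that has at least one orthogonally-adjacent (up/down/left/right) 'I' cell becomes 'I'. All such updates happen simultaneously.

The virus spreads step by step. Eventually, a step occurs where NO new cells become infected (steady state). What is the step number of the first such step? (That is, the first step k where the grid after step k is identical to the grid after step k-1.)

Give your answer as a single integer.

Answer: 10

Derivation:
Step 0 (initial): 2 infected
Step 1: +5 new -> 7 infected
Step 2: +4 new -> 11 infected
Step 3: +5 new -> 16 infected
Step 4: +4 new -> 20 infected
Step 5: +4 new -> 24 infected
Step 6: +4 new -> 28 infected
Step 7: +2 new -> 30 infected
Step 8: +1 new -> 31 infected
Step 9: +1 new -> 32 infected
Step 10: +0 new -> 32 infected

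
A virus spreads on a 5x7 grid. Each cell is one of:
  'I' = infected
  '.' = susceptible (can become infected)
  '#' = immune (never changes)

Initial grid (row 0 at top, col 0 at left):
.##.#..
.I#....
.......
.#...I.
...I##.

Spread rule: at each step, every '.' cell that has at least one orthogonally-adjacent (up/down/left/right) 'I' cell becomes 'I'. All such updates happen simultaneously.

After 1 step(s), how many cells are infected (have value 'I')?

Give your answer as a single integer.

Step 0 (initial): 3 infected
Step 1: +7 new -> 10 infected

Answer: 10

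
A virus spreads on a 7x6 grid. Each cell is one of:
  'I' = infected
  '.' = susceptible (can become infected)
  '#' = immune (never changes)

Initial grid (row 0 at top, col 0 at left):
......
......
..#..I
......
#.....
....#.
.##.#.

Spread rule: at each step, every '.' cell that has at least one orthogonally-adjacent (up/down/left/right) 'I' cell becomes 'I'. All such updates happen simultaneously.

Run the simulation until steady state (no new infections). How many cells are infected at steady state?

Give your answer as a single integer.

Answer: 36

Derivation:
Step 0 (initial): 1 infected
Step 1: +3 new -> 4 infected
Step 2: +5 new -> 9 infected
Step 3: +5 new -> 14 infected
Step 4: +5 new -> 19 infected
Step 5: +5 new -> 24 infected
Step 6: +7 new -> 31 infected
Step 7: +3 new -> 34 infected
Step 8: +1 new -> 35 infected
Step 9: +1 new -> 36 infected
Step 10: +0 new -> 36 infected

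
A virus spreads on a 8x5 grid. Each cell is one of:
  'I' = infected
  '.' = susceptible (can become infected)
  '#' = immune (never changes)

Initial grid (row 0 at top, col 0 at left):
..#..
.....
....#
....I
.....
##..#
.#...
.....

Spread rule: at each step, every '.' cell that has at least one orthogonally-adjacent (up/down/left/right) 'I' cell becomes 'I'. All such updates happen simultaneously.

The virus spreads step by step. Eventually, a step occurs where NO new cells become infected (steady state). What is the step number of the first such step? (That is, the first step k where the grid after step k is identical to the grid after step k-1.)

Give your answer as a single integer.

Step 0 (initial): 1 infected
Step 1: +2 new -> 3 infected
Step 2: +3 new -> 6 infected
Step 3: +5 new -> 11 infected
Step 4: +8 new -> 19 infected
Step 5: +7 new -> 26 infected
Step 6: +4 new -> 30 infected
Step 7: +2 new -> 32 infected
Step 8: +1 new -> 33 infected
Step 9: +1 new -> 34 infected
Step 10: +0 new -> 34 infected

Answer: 10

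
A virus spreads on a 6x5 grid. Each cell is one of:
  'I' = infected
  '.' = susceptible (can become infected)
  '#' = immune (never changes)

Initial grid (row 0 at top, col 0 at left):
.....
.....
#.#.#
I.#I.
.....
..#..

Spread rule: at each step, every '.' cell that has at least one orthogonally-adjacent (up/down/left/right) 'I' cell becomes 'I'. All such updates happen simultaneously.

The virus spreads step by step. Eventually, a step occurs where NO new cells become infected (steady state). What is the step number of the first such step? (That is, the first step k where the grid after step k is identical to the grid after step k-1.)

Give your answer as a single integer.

Answer: 6

Derivation:
Step 0 (initial): 2 infected
Step 1: +5 new -> 7 infected
Step 2: +7 new -> 14 infected
Step 3: +6 new -> 20 infected
Step 4: +4 new -> 24 infected
Step 5: +1 new -> 25 infected
Step 6: +0 new -> 25 infected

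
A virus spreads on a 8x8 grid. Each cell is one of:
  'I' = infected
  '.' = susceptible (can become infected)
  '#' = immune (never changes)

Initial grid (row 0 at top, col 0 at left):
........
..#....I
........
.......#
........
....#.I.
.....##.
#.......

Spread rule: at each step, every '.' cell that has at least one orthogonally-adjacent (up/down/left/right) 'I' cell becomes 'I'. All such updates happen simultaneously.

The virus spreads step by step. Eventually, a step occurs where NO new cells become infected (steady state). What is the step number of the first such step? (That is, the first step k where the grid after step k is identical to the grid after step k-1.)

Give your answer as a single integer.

Answer: 10

Derivation:
Step 0 (initial): 2 infected
Step 1: +6 new -> 8 infected
Step 2: +7 new -> 15 infected
Step 3: +6 new -> 21 infected
Step 4: +6 new -> 27 infected
Step 5: +6 new -> 33 infected
Step 6: +7 new -> 40 infected
Step 7: +8 new -> 48 infected
Step 8: +7 new -> 55 infected
Step 9: +3 new -> 58 infected
Step 10: +0 new -> 58 infected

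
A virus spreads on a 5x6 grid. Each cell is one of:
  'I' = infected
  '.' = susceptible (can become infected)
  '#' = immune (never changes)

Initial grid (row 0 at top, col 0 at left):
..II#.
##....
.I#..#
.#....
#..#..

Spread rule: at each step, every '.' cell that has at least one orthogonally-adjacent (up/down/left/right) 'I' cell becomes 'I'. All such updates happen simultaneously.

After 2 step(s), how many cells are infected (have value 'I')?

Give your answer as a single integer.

Step 0 (initial): 3 infected
Step 1: +4 new -> 7 infected
Step 2: +4 new -> 11 infected

Answer: 11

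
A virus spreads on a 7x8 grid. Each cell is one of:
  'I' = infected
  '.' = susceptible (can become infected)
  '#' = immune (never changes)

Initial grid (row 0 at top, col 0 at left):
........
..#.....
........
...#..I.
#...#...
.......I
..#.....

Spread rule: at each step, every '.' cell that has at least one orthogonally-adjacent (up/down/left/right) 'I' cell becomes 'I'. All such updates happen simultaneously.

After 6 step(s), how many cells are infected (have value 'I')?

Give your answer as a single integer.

Step 0 (initial): 2 infected
Step 1: +7 new -> 9 infected
Step 2: +7 new -> 16 infected
Step 3: +6 new -> 22 infected
Step 4: +6 new -> 28 infected
Step 5: +6 new -> 34 infected
Step 6: +5 new -> 39 infected

Answer: 39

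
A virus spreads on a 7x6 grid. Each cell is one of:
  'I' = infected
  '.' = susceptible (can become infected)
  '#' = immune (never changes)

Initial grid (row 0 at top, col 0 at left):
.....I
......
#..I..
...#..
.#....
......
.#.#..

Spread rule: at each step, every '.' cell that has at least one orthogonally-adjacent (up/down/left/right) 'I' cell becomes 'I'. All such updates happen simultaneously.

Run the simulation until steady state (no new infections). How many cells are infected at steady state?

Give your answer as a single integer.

Answer: 37

Derivation:
Step 0 (initial): 2 infected
Step 1: +5 new -> 7 infected
Step 2: +7 new -> 14 infected
Step 3: +6 new -> 20 infected
Step 4: +7 new -> 27 infected
Step 5: +7 new -> 34 infected
Step 6: +2 new -> 36 infected
Step 7: +1 new -> 37 infected
Step 8: +0 new -> 37 infected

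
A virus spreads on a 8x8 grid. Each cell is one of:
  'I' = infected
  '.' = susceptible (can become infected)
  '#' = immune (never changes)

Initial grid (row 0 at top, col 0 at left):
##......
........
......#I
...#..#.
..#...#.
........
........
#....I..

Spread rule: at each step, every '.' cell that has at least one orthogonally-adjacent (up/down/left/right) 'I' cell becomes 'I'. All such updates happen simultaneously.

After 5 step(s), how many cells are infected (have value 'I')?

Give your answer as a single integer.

Step 0 (initial): 2 infected
Step 1: +5 new -> 7 infected
Step 2: +8 new -> 15 infected
Step 3: +9 new -> 24 infected
Step 4: +8 new -> 32 infected
Step 5: +7 new -> 39 infected

Answer: 39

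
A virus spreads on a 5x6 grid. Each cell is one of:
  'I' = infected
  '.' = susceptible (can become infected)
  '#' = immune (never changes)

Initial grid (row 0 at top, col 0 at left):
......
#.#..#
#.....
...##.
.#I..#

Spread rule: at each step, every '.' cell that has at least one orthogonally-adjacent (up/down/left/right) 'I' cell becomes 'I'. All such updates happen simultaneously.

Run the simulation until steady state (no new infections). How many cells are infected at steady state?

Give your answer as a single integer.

Answer: 22

Derivation:
Step 0 (initial): 1 infected
Step 1: +2 new -> 3 infected
Step 2: +3 new -> 6 infected
Step 3: +3 new -> 9 infected
Step 4: +4 new -> 13 infected
Step 5: +4 new -> 17 infected
Step 6: +4 new -> 21 infected
Step 7: +1 new -> 22 infected
Step 8: +0 new -> 22 infected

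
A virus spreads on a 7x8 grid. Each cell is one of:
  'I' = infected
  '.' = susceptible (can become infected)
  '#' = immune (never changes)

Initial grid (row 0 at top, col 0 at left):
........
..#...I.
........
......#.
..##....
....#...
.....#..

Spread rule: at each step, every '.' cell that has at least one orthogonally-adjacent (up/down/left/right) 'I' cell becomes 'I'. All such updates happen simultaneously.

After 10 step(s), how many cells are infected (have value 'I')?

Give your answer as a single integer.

Answer: 45

Derivation:
Step 0 (initial): 1 infected
Step 1: +4 new -> 5 infected
Step 2: +5 new -> 10 infected
Step 3: +5 new -> 15 infected
Step 4: +5 new -> 20 infected
Step 5: +7 new -> 27 infected
Step 6: +5 new -> 32 infected
Step 7: +5 new -> 37 infected
Step 8: +3 new -> 40 infected
Step 9: +2 new -> 42 infected
Step 10: +3 new -> 45 infected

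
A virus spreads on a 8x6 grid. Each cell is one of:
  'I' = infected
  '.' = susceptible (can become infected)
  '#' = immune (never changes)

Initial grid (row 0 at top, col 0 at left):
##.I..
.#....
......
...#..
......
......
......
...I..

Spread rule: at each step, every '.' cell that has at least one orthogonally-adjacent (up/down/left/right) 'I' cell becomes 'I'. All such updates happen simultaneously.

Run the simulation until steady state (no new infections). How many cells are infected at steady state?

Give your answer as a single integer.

Step 0 (initial): 2 infected
Step 1: +6 new -> 8 infected
Step 2: +9 new -> 17 infected
Step 3: +9 new -> 26 infected
Step 4: +9 new -> 35 infected
Step 5: +6 new -> 41 infected
Step 6: +3 new -> 44 infected
Step 7: +0 new -> 44 infected

Answer: 44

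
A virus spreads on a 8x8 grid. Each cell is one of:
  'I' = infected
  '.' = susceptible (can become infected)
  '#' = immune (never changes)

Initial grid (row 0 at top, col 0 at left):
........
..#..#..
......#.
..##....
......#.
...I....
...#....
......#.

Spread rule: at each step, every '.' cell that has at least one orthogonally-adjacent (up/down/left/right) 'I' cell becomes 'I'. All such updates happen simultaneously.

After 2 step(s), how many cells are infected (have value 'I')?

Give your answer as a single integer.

Step 0 (initial): 1 infected
Step 1: +3 new -> 4 infected
Step 2: +6 new -> 10 infected

Answer: 10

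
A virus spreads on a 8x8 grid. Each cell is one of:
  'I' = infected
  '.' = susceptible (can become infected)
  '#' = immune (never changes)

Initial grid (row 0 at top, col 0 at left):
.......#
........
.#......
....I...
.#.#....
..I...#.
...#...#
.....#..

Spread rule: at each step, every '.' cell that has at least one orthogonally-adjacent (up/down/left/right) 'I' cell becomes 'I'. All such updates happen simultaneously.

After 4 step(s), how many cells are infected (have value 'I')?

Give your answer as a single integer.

Step 0 (initial): 2 infected
Step 1: +8 new -> 10 infected
Step 2: +10 new -> 20 infected
Step 3: +14 new -> 34 infected
Step 4: +10 new -> 44 infected

Answer: 44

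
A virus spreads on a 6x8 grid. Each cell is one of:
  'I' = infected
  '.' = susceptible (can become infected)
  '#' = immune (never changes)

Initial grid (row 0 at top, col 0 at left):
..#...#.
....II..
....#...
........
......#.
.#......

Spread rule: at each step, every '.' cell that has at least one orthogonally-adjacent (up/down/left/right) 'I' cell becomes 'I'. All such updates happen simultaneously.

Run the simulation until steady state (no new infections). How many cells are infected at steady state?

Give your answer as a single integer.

Answer: 43

Derivation:
Step 0 (initial): 2 infected
Step 1: +5 new -> 7 infected
Step 2: +6 new -> 13 infected
Step 3: +8 new -> 21 infected
Step 4: +8 new -> 29 infected
Step 5: +8 new -> 37 infected
Step 6: +4 new -> 41 infected
Step 7: +1 new -> 42 infected
Step 8: +1 new -> 43 infected
Step 9: +0 new -> 43 infected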